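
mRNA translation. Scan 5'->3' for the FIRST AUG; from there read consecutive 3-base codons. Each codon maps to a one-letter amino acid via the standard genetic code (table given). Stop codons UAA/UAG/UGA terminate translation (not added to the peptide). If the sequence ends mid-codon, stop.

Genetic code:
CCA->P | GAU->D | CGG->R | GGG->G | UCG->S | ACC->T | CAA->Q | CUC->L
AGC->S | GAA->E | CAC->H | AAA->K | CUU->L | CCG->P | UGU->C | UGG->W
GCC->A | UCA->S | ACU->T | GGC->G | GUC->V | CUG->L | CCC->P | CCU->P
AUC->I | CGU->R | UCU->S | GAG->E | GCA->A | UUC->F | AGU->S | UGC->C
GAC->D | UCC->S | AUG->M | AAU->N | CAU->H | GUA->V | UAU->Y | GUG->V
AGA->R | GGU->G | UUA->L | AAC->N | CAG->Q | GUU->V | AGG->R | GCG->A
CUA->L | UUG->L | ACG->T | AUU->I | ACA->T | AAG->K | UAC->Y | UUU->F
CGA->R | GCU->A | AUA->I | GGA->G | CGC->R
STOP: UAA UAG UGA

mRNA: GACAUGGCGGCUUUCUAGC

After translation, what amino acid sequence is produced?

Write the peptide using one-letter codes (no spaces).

Answer: MAAF

Derivation:
start AUG at pos 3
pos 3: AUG -> M; peptide=M
pos 6: GCG -> A; peptide=MA
pos 9: GCU -> A; peptide=MAA
pos 12: UUC -> F; peptide=MAAF
pos 15: UAG -> STOP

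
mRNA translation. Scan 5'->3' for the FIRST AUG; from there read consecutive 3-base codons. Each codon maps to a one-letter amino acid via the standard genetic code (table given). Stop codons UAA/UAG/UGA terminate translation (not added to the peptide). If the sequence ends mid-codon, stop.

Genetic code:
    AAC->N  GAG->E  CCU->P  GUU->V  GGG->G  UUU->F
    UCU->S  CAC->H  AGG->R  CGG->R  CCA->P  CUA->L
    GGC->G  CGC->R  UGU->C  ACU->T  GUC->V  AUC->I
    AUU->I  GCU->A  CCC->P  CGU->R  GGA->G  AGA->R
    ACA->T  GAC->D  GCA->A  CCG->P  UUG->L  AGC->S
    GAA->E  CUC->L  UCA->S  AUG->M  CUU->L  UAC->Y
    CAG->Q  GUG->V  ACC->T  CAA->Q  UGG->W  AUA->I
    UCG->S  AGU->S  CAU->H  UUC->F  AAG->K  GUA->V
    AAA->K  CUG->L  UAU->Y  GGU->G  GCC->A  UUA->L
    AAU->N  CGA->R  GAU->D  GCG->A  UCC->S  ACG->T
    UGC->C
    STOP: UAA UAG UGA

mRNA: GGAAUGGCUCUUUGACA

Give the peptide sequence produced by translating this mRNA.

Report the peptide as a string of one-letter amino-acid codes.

start AUG at pos 3
pos 3: AUG -> M; peptide=M
pos 6: GCU -> A; peptide=MA
pos 9: CUU -> L; peptide=MAL
pos 12: UGA -> STOP

Answer: MAL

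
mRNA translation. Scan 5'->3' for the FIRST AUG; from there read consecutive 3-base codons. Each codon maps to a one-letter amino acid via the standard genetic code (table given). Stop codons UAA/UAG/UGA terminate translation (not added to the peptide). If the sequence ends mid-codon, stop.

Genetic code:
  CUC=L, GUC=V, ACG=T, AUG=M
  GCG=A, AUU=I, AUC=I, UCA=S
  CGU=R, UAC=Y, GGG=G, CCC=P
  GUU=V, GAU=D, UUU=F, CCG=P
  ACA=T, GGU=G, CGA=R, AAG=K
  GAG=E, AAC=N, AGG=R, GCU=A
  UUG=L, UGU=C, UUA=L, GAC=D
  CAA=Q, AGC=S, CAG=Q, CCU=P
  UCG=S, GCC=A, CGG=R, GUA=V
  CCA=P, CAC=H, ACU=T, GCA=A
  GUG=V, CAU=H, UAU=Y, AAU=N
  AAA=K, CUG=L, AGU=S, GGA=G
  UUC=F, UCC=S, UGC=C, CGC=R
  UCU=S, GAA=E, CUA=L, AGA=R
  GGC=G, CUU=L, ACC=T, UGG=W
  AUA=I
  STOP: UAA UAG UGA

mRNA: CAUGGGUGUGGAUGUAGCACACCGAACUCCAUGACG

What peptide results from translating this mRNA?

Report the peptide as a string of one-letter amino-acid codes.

start AUG at pos 1
pos 1: AUG -> M; peptide=M
pos 4: GGU -> G; peptide=MG
pos 7: GUG -> V; peptide=MGV
pos 10: GAU -> D; peptide=MGVD
pos 13: GUA -> V; peptide=MGVDV
pos 16: GCA -> A; peptide=MGVDVA
pos 19: CAC -> H; peptide=MGVDVAH
pos 22: CGA -> R; peptide=MGVDVAHR
pos 25: ACU -> T; peptide=MGVDVAHRT
pos 28: CCA -> P; peptide=MGVDVAHRTP
pos 31: UGA -> STOP

Answer: MGVDVAHRTP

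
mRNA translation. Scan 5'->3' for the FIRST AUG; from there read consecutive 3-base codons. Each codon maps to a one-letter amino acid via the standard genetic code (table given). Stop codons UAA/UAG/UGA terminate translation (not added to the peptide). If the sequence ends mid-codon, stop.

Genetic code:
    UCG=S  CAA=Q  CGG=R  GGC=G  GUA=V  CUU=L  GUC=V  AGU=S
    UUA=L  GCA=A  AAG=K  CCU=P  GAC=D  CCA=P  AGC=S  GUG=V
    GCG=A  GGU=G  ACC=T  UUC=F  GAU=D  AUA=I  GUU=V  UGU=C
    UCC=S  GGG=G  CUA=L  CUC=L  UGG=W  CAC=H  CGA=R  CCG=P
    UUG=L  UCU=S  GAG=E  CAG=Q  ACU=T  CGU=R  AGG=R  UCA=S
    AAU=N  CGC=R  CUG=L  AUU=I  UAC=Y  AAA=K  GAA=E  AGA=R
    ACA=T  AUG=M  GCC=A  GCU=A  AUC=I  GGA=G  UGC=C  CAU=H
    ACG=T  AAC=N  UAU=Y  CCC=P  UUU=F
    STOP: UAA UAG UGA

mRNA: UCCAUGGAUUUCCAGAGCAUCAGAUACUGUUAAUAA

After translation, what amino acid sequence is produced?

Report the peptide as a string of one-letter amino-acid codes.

start AUG at pos 3
pos 3: AUG -> M; peptide=M
pos 6: GAU -> D; peptide=MD
pos 9: UUC -> F; peptide=MDF
pos 12: CAG -> Q; peptide=MDFQ
pos 15: AGC -> S; peptide=MDFQS
pos 18: AUC -> I; peptide=MDFQSI
pos 21: AGA -> R; peptide=MDFQSIR
pos 24: UAC -> Y; peptide=MDFQSIRY
pos 27: UGU -> C; peptide=MDFQSIRYC
pos 30: UAA -> STOP

Answer: MDFQSIRYC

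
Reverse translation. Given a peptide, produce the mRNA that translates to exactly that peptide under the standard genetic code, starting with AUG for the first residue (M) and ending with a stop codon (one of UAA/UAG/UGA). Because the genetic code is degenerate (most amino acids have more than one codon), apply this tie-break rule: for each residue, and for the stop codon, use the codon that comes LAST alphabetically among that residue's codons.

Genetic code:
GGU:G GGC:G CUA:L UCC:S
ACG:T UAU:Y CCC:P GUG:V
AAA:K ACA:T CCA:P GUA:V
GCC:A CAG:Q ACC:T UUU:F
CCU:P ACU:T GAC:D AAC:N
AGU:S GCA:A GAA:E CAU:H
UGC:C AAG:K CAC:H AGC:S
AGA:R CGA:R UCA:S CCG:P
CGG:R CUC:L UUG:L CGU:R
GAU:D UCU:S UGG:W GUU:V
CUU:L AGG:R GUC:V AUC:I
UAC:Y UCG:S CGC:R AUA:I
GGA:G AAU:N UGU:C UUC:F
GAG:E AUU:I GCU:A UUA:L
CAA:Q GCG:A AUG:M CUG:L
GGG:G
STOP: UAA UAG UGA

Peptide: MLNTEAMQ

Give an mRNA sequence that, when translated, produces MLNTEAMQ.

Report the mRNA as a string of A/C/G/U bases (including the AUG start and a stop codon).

Answer: mRNA: AUGUUGAAUACUGAGGCUAUGCAGUGA

Derivation:
residue 1: M -> AUG (start codon)
residue 2: L codons sorted = CUA,CUC,CUG,CUU,UUA,UUG -> pick last = UUG
residue 3: N codons sorted = AAC,AAU -> pick last = AAU
residue 4: T codons sorted = ACA,ACC,ACG,ACU -> pick last = ACU
residue 5: E codons sorted = GAA,GAG -> pick last = GAG
residue 6: A codons sorted = GCA,GCC,GCG,GCU -> pick last = GCU
residue 7: M -> AUG (only codon)
residue 8: Q codons sorted = CAA,CAG -> pick last = CAG
terminator: stop codons sorted = UAA,UAG,UGA -> pick last = UGA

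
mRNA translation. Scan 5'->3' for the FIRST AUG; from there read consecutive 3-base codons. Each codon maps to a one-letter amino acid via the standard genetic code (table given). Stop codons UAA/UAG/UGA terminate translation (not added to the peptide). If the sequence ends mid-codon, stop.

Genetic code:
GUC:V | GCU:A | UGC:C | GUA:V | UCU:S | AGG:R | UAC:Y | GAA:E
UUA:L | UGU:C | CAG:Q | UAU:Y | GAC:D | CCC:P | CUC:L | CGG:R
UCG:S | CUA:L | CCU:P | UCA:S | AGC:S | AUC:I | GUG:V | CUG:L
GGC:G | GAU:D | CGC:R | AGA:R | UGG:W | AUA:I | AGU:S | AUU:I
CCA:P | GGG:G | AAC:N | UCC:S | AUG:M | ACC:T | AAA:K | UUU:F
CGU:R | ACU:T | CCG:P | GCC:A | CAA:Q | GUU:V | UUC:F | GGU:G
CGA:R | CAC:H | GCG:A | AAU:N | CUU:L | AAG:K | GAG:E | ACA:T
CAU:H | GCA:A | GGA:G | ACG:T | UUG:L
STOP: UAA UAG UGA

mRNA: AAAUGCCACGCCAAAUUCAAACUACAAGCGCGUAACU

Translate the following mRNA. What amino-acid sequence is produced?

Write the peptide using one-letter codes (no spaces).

Answer: MPRQIQTTSA

Derivation:
start AUG at pos 2
pos 2: AUG -> M; peptide=M
pos 5: CCA -> P; peptide=MP
pos 8: CGC -> R; peptide=MPR
pos 11: CAA -> Q; peptide=MPRQ
pos 14: AUU -> I; peptide=MPRQI
pos 17: CAA -> Q; peptide=MPRQIQ
pos 20: ACU -> T; peptide=MPRQIQT
pos 23: ACA -> T; peptide=MPRQIQTT
pos 26: AGC -> S; peptide=MPRQIQTTS
pos 29: GCG -> A; peptide=MPRQIQTTSA
pos 32: UAA -> STOP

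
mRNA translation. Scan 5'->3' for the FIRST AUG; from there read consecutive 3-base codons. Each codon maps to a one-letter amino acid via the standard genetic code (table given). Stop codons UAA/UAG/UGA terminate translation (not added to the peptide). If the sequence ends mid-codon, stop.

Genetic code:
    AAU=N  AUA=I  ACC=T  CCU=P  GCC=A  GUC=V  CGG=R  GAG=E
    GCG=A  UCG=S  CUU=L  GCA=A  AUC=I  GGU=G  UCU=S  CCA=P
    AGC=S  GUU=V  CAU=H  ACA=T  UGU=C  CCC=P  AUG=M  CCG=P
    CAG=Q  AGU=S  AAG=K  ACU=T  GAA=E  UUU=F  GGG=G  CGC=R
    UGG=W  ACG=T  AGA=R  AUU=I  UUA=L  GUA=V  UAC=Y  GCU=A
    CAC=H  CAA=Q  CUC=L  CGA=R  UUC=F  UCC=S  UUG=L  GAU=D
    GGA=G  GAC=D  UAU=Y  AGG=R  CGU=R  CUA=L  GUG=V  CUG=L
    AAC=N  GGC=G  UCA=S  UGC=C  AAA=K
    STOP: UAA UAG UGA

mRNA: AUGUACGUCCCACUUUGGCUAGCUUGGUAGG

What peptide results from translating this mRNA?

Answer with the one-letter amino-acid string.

start AUG at pos 0
pos 0: AUG -> M; peptide=M
pos 3: UAC -> Y; peptide=MY
pos 6: GUC -> V; peptide=MYV
pos 9: CCA -> P; peptide=MYVP
pos 12: CUU -> L; peptide=MYVPL
pos 15: UGG -> W; peptide=MYVPLW
pos 18: CUA -> L; peptide=MYVPLWL
pos 21: GCU -> A; peptide=MYVPLWLA
pos 24: UGG -> W; peptide=MYVPLWLAW
pos 27: UAG -> STOP

Answer: MYVPLWLAW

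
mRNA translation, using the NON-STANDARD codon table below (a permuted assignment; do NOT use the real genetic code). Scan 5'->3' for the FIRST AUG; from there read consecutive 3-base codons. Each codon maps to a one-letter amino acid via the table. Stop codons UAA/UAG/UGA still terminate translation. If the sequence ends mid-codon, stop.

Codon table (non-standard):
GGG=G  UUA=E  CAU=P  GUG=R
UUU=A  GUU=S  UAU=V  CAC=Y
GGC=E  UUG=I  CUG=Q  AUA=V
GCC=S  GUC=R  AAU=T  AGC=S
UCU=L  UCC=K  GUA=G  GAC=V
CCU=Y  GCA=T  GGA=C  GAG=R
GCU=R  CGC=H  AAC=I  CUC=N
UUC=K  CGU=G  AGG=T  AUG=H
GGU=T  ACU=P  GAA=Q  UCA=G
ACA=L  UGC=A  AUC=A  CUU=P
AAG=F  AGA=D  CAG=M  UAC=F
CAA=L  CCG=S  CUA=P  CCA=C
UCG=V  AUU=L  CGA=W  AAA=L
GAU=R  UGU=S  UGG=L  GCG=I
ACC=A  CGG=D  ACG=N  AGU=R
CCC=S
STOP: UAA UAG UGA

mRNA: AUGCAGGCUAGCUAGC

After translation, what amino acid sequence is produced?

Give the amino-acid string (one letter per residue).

Answer: HMRS

Derivation:
start AUG at pos 0
pos 0: AUG -> H; peptide=H
pos 3: CAG -> M; peptide=HM
pos 6: GCU -> R; peptide=HMR
pos 9: AGC -> S; peptide=HMRS
pos 12: UAG -> STOP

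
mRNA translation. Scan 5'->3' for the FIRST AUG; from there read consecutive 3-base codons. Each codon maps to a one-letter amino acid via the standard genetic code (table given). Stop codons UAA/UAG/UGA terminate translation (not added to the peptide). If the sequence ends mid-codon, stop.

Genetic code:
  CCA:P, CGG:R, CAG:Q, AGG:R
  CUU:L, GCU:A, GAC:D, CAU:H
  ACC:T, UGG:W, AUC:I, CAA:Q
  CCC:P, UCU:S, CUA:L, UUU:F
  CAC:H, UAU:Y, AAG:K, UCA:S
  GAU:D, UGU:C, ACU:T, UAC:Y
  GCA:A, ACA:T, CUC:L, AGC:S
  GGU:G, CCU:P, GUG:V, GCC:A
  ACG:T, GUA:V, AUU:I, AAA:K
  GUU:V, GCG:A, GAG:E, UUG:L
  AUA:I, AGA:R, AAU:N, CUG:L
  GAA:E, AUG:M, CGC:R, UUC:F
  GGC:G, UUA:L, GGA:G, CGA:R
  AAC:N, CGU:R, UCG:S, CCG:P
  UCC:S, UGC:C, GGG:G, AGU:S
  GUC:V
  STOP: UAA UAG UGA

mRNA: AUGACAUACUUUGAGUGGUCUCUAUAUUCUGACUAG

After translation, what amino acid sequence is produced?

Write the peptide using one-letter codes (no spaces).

Answer: MTYFEWSLYSD

Derivation:
start AUG at pos 0
pos 0: AUG -> M; peptide=M
pos 3: ACA -> T; peptide=MT
pos 6: UAC -> Y; peptide=MTY
pos 9: UUU -> F; peptide=MTYF
pos 12: GAG -> E; peptide=MTYFE
pos 15: UGG -> W; peptide=MTYFEW
pos 18: UCU -> S; peptide=MTYFEWS
pos 21: CUA -> L; peptide=MTYFEWSL
pos 24: UAU -> Y; peptide=MTYFEWSLY
pos 27: UCU -> S; peptide=MTYFEWSLYS
pos 30: GAC -> D; peptide=MTYFEWSLYSD
pos 33: UAG -> STOP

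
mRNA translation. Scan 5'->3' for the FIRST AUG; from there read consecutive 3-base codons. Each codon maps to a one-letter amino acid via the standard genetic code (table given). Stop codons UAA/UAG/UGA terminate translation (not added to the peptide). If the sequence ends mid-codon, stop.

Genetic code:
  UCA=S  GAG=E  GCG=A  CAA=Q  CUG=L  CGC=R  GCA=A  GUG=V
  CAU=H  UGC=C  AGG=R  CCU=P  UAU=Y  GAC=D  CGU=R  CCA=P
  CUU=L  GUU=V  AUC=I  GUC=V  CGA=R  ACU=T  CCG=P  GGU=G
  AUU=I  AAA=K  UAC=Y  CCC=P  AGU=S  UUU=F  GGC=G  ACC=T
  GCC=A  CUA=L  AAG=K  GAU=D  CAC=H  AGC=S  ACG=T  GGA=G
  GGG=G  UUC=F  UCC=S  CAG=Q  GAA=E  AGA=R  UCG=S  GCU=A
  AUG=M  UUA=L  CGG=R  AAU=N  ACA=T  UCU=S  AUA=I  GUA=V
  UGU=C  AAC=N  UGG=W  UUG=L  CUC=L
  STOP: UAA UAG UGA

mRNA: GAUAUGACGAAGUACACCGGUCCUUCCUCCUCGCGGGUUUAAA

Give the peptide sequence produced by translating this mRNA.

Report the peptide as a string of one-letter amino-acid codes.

Answer: MTKYTGPSSSRV

Derivation:
start AUG at pos 3
pos 3: AUG -> M; peptide=M
pos 6: ACG -> T; peptide=MT
pos 9: AAG -> K; peptide=MTK
pos 12: UAC -> Y; peptide=MTKY
pos 15: ACC -> T; peptide=MTKYT
pos 18: GGU -> G; peptide=MTKYTG
pos 21: CCU -> P; peptide=MTKYTGP
pos 24: UCC -> S; peptide=MTKYTGPS
pos 27: UCC -> S; peptide=MTKYTGPSS
pos 30: UCG -> S; peptide=MTKYTGPSSS
pos 33: CGG -> R; peptide=MTKYTGPSSSR
pos 36: GUU -> V; peptide=MTKYTGPSSSRV
pos 39: UAA -> STOP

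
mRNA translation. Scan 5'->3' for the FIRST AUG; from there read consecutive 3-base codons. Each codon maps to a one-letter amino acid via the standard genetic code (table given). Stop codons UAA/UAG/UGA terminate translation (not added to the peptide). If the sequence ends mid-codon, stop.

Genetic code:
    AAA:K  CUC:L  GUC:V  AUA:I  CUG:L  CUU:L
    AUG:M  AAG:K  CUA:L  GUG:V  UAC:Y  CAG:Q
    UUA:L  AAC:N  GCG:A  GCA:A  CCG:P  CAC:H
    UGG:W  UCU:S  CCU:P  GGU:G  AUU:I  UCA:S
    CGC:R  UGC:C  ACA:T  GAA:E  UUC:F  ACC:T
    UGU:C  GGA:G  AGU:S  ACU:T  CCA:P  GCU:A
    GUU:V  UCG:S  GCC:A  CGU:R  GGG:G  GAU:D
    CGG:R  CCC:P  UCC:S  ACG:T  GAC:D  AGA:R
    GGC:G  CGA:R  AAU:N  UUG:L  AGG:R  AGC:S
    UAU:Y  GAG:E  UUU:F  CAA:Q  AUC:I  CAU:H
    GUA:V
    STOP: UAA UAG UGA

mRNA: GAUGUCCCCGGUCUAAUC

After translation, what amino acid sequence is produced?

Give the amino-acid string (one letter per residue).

Answer: MSPV

Derivation:
start AUG at pos 1
pos 1: AUG -> M; peptide=M
pos 4: UCC -> S; peptide=MS
pos 7: CCG -> P; peptide=MSP
pos 10: GUC -> V; peptide=MSPV
pos 13: UAA -> STOP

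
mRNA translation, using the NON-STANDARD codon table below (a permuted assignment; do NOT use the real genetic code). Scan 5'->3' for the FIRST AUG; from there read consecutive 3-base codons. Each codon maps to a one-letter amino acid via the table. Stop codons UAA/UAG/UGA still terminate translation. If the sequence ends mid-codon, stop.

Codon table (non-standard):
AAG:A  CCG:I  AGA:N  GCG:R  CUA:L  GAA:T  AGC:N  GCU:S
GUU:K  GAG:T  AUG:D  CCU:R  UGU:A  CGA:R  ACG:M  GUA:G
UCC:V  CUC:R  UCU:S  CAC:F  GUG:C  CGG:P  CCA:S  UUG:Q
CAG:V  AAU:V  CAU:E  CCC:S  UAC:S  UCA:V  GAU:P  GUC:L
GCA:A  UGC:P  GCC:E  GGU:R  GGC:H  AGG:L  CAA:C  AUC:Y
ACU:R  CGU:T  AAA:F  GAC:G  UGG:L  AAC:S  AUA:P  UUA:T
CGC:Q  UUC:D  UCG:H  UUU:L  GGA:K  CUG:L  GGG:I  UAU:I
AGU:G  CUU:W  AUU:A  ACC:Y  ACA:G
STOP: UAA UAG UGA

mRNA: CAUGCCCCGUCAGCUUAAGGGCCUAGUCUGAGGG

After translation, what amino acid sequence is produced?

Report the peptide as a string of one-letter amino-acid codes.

Answer: DSTVWAHLL

Derivation:
start AUG at pos 1
pos 1: AUG -> D; peptide=D
pos 4: CCC -> S; peptide=DS
pos 7: CGU -> T; peptide=DST
pos 10: CAG -> V; peptide=DSTV
pos 13: CUU -> W; peptide=DSTVW
pos 16: AAG -> A; peptide=DSTVWA
pos 19: GGC -> H; peptide=DSTVWAH
pos 22: CUA -> L; peptide=DSTVWAHL
pos 25: GUC -> L; peptide=DSTVWAHLL
pos 28: UGA -> STOP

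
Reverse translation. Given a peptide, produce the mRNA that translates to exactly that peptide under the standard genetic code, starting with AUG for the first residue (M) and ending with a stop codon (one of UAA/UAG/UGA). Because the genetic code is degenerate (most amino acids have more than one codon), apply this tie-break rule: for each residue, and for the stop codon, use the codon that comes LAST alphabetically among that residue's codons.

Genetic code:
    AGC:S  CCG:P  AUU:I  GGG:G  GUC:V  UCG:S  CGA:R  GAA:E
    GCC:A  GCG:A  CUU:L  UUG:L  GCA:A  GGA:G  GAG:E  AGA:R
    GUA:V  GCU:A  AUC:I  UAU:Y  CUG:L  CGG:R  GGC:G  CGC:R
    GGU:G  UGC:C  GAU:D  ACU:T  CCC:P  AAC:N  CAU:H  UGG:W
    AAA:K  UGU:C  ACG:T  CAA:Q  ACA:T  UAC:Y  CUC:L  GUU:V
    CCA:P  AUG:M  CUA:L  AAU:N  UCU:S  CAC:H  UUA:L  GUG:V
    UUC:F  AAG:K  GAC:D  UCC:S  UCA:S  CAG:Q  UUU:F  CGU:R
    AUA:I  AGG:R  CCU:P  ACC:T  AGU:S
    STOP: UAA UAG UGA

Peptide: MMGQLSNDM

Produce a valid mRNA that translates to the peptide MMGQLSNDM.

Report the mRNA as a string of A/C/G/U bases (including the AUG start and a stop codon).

residue 1: M -> AUG (start codon)
residue 2: M -> AUG (only codon)
residue 3: G codons sorted = GGA,GGC,GGG,GGU -> pick last = GGU
residue 4: Q codons sorted = CAA,CAG -> pick last = CAG
residue 5: L codons sorted = CUA,CUC,CUG,CUU,UUA,UUG -> pick last = UUG
residue 6: S codons sorted = AGC,AGU,UCA,UCC,UCG,UCU -> pick last = UCU
residue 7: N codons sorted = AAC,AAU -> pick last = AAU
residue 8: D codons sorted = GAC,GAU -> pick last = GAU
residue 9: M -> AUG (only codon)
terminator: stop codons sorted = UAA,UAG,UGA -> pick last = UGA

Answer: mRNA: AUGAUGGGUCAGUUGUCUAAUGAUAUGUGA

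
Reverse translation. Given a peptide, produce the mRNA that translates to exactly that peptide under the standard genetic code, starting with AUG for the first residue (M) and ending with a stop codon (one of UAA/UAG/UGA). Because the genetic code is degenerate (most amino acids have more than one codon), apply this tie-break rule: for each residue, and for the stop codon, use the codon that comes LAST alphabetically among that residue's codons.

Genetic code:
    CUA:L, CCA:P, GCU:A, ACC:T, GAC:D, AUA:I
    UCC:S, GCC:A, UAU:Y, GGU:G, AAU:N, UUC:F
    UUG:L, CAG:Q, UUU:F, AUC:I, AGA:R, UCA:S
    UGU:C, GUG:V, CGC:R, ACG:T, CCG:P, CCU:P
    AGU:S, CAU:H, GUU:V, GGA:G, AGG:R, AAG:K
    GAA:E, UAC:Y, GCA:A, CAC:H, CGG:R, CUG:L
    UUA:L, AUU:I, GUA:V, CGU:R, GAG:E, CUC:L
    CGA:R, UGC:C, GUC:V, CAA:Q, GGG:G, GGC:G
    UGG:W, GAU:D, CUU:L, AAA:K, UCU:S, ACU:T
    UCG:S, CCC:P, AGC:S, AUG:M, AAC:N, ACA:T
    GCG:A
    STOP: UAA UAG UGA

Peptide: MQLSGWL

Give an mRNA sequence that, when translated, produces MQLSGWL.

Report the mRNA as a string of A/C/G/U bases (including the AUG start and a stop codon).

Answer: mRNA: AUGCAGUUGUCUGGUUGGUUGUGA

Derivation:
residue 1: M -> AUG (start codon)
residue 2: Q codons sorted = CAA,CAG -> pick last = CAG
residue 3: L codons sorted = CUA,CUC,CUG,CUU,UUA,UUG -> pick last = UUG
residue 4: S codons sorted = AGC,AGU,UCA,UCC,UCG,UCU -> pick last = UCU
residue 5: G codons sorted = GGA,GGC,GGG,GGU -> pick last = GGU
residue 6: W -> UGG (only codon)
residue 7: L codons sorted = CUA,CUC,CUG,CUU,UUA,UUG -> pick last = UUG
terminator: stop codons sorted = UAA,UAG,UGA -> pick last = UGA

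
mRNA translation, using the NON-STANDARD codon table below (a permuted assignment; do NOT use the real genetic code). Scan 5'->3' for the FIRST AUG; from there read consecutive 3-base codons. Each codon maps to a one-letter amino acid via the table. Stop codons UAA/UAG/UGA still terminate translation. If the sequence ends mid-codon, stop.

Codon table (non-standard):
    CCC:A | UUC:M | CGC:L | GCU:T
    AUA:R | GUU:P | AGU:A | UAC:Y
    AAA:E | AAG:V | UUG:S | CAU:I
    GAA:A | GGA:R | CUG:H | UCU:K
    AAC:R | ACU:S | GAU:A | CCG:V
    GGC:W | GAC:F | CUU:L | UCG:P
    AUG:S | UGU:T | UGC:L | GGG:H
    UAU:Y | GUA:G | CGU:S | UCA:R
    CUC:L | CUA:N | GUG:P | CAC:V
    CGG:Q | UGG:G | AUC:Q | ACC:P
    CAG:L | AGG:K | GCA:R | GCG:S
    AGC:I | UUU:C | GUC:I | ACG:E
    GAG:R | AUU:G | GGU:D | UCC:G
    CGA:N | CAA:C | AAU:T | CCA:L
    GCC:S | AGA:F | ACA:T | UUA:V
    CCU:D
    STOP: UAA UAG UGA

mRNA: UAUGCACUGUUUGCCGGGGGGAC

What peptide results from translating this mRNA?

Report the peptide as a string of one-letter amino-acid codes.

start AUG at pos 1
pos 1: AUG -> S; peptide=S
pos 4: CAC -> V; peptide=SV
pos 7: UGU -> T; peptide=SVT
pos 10: UUG -> S; peptide=SVTS
pos 13: CCG -> V; peptide=SVTSV
pos 16: GGG -> H; peptide=SVTSVH
pos 19: GGA -> R; peptide=SVTSVHR
pos 22: only 1 nt remain (<3), stop (end of mRNA)

Answer: SVTSVHR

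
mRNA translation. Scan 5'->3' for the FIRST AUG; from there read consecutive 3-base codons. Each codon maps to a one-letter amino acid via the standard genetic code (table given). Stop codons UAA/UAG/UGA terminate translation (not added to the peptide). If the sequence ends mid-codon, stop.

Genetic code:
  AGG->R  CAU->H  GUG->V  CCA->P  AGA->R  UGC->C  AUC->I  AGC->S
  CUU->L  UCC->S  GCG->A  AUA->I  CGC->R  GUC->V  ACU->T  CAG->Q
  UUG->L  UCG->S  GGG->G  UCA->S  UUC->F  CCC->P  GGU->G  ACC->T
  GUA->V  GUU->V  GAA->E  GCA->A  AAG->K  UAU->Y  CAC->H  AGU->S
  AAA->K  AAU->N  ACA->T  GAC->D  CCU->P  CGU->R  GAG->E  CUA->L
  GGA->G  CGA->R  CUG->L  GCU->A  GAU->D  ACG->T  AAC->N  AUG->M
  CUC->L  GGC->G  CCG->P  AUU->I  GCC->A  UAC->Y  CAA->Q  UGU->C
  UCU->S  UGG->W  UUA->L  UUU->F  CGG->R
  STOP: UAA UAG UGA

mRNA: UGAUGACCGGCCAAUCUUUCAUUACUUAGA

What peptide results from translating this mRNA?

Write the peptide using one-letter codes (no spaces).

start AUG at pos 2
pos 2: AUG -> M; peptide=M
pos 5: ACC -> T; peptide=MT
pos 8: GGC -> G; peptide=MTG
pos 11: CAA -> Q; peptide=MTGQ
pos 14: UCU -> S; peptide=MTGQS
pos 17: UUC -> F; peptide=MTGQSF
pos 20: AUU -> I; peptide=MTGQSFI
pos 23: ACU -> T; peptide=MTGQSFIT
pos 26: UAG -> STOP

Answer: MTGQSFIT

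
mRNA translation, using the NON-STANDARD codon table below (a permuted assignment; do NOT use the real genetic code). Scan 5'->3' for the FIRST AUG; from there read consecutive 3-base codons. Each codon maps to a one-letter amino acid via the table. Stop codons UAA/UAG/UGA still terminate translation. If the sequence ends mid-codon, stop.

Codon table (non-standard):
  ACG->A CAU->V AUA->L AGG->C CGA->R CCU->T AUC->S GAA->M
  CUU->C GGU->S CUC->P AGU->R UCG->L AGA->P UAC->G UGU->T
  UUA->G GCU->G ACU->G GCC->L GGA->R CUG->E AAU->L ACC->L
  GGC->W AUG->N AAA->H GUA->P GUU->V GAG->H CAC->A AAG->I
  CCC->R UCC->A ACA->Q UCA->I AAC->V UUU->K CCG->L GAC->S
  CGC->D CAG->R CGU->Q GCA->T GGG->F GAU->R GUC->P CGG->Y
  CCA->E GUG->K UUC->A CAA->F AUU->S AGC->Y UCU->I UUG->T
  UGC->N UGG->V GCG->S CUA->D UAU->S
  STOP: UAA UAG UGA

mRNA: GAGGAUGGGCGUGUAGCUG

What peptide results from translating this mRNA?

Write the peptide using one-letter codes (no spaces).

start AUG at pos 4
pos 4: AUG -> N; peptide=N
pos 7: GGC -> W; peptide=NW
pos 10: GUG -> K; peptide=NWK
pos 13: UAG -> STOP

Answer: NWK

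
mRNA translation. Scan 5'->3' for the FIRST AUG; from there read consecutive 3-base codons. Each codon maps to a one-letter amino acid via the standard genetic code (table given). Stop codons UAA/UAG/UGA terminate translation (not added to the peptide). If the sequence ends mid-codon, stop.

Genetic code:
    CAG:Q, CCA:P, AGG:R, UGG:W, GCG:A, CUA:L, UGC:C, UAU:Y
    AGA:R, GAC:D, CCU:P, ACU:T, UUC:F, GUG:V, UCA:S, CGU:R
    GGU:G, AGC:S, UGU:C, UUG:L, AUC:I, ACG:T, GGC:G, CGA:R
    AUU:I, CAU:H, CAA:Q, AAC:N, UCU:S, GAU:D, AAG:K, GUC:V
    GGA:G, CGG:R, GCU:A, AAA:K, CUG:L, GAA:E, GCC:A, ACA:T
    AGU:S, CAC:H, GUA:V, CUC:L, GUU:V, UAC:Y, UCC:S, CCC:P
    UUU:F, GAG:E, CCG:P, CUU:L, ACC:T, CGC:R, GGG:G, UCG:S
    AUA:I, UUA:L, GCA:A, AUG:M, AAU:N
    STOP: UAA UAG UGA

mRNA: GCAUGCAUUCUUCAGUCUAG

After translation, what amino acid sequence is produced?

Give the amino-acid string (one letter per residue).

Answer: MHSSV

Derivation:
start AUG at pos 2
pos 2: AUG -> M; peptide=M
pos 5: CAU -> H; peptide=MH
pos 8: UCU -> S; peptide=MHS
pos 11: UCA -> S; peptide=MHSS
pos 14: GUC -> V; peptide=MHSSV
pos 17: UAG -> STOP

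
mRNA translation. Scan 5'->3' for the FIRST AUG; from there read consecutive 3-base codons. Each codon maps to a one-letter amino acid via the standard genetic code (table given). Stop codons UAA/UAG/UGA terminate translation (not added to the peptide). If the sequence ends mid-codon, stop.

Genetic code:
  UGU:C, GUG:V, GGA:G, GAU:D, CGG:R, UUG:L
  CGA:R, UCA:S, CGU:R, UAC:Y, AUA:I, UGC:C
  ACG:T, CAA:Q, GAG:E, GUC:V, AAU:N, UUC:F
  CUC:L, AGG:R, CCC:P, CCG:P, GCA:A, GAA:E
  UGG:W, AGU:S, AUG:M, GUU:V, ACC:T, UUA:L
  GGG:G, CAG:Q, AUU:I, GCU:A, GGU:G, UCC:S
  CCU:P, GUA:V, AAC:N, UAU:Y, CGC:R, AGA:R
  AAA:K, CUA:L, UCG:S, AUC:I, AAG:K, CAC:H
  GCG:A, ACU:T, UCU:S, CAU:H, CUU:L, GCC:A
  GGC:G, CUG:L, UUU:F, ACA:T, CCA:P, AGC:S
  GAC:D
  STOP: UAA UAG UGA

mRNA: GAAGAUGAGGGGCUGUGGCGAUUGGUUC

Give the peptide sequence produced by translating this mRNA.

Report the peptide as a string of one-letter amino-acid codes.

Answer: MRGCGDWF

Derivation:
start AUG at pos 4
pos 4: AUG -> M; peptide=M
pos 7: AGG -> R; peptide=MR
pos 10: GGC -> G; peptide=MRG
pos 13: UGU -> C; peptide=MRGC
pos 16: GGC -> G; peptide=MRGCG
pos 19: GAU -> D; peptide=MRGCGD
pos 22: UGG -> W; peptide=MRGCGDW
pos 25: UUC -> F; peptide=MRGCGDWF
pos 28: only 0 nt remain (<3), stop (end of mRNA)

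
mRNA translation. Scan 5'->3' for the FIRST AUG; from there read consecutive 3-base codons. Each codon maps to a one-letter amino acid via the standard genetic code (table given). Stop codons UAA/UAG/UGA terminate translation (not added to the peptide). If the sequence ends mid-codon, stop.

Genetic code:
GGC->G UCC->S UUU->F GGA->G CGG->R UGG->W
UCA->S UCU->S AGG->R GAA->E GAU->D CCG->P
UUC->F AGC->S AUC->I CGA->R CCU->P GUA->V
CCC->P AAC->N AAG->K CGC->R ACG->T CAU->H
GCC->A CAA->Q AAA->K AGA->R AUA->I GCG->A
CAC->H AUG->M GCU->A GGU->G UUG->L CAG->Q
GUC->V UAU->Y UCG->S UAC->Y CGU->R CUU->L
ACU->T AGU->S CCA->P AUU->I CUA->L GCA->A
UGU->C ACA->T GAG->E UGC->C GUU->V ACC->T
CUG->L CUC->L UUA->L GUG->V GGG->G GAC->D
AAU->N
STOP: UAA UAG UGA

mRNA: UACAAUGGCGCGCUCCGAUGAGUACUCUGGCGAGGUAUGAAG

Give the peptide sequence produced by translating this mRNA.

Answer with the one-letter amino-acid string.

start AUG at pos 4
pos 4: AUG -> M; peptide=M
pos 7: GCG -> A; peptide=MA
pos 10: CGC -> R; peptide=MAR
pos 13: UCC -> S; peptide=MARS
pos 16: GAU -> D; peptide=MARSD
pos 19: GAG -> E; peptide=MARSDE
pos 22: UAC -> Y; peptide=MARSDEY
pos 25: UCU -> S; peptide=MARSDEYS
pos 28: GGC -> G; peptide=MARSDEYSG
pos 31: GAG -> E; peptide=MARSDEYSGE
pos 34: GUA -> V; peptide=MARSDEYSGEV
pos 37: UGA -> STOP

Answer: MARSDEYSGEV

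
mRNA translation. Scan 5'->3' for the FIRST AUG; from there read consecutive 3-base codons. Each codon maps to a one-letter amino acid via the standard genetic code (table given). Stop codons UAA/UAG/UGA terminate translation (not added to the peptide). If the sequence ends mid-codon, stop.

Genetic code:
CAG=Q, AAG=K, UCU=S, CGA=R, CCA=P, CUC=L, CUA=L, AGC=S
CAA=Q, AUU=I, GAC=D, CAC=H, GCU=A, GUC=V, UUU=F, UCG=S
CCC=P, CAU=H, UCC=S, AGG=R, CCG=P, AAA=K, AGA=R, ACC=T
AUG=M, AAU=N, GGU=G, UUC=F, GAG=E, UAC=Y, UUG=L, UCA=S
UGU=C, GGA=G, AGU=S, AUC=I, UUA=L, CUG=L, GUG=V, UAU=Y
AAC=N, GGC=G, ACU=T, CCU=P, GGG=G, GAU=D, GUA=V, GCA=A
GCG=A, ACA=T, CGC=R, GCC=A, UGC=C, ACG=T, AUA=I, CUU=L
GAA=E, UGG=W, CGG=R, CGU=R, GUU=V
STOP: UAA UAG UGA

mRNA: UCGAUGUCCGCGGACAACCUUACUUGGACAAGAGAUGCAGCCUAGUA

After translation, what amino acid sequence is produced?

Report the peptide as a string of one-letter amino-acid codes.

Answer: MSADNLTWTRDAA

Derivation:
start AUG at pos 3
pos 3: AUG -> M; peptide=M
pos 6: UCC -> S; peptide=MS
pos 9: GCG -> A; peptide=MSA
pos 12: GAC -> D; peptide=MSAD
pos 15: AAC -> N; peptide=MSADN
pos 18: CUU -> L; peptide=MSADNL
pos 21: ACU -> T; peptide=MSADNLT
pos 24: UGG -> W; peptide=MSADNLTW
pos 27: ACA -> T; peptide=MSADNLTWT
pos 30: AGA -> R; peptide=MSADNLTWTR
pos 33: GAU -> D; peptide=MSADNLTWTRD
pos 36: GCA -> A; peptide=MSADNLTWTRDA
pos 39: GCC -> A; peptide=MSADNLTWTRDAA
pos 42: UAG -> STOP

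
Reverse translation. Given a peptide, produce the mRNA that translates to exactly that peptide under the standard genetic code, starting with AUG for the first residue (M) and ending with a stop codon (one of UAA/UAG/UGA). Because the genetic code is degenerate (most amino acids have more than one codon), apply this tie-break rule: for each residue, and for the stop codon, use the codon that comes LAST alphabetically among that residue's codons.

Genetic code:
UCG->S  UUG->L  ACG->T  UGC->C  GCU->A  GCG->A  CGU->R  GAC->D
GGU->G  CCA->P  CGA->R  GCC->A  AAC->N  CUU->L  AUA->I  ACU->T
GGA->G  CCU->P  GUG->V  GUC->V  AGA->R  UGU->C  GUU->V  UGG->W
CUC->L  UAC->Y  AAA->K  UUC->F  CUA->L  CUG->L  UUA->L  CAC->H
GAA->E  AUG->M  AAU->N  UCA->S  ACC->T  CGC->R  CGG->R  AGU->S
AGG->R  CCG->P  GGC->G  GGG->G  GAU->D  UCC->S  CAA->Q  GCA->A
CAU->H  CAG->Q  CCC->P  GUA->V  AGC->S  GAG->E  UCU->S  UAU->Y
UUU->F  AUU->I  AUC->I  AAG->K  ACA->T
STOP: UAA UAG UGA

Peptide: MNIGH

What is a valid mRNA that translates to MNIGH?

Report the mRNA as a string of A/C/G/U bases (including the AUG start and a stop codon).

Answer: mRNA: AUGAAUAUUGGUCAUUGA

Derivation:
residue 1: M -> AUG (start codon)
residue 2: N codons sorted = AAC,AAU -> pick last = AAU
residue 3: I codons sorted = AUA,AUC,AUU -> pick last = AUU
residue 4: G codons sorted = GGA,GGC,GGG,GGU -> pick last = GGU
residue 5: H codons sorted = CAC,CAU -> pick last = CAU
terminator: stop codons sorted = UAA,UAG,UGA -> pick last = UGA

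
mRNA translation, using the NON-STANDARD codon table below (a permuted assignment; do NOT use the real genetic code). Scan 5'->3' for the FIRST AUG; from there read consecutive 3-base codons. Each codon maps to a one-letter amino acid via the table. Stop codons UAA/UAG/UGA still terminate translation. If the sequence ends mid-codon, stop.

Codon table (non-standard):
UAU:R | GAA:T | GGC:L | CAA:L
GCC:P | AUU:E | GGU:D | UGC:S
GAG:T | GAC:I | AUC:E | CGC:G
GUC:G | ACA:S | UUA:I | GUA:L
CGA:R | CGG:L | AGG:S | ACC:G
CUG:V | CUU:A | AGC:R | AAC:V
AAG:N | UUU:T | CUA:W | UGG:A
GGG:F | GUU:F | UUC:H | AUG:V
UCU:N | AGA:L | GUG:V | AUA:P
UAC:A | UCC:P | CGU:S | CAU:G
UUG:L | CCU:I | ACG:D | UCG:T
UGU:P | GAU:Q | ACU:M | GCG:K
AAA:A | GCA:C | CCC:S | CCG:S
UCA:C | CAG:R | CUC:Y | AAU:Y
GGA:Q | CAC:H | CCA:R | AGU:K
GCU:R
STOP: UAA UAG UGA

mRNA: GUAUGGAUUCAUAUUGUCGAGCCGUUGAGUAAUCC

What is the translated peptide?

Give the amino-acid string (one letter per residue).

start AUG at pos 2
pos 2: AUG -> V; peptide=V
pos 5: GAU -> Q; peptide=VQ
pos 8: UCA -> C; peptide=VQC
pos 11: UAU -> R; peptide=VQCR
pos 14: UGU -> P; peptide=VQCRP
pos 17: CGA -> R; peptide=VQCRPR
pos 20: GCC -> P; peptide=VQCRPRP
pos 23: GUU -> F; peptide=VQCRPRPF
pos 26: GAG -> T; peptide=VQCRPRPFT
pos 29: UAA -> STOP

Answer: VQCRPRPFT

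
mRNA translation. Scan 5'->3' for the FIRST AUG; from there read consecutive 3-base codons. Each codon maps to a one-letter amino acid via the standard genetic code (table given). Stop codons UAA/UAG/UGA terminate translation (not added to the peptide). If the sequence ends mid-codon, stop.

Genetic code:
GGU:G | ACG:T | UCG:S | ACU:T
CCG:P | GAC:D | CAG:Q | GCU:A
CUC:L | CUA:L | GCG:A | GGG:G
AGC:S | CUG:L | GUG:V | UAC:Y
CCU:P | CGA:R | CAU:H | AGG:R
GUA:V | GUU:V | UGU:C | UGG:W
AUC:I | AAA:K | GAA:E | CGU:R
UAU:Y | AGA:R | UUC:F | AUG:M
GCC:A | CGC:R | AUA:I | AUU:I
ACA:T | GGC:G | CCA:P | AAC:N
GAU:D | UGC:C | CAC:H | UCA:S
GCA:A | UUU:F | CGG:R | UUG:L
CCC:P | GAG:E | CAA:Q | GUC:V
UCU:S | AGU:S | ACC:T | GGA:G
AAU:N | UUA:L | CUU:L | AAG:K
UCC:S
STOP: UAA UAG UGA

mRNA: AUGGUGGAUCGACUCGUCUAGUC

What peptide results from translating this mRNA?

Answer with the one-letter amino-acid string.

start AUG at pos 0
pos 0: AUG -> M; peptide=M
pos 3: GUG -> V; peptide=MV
pos 6: GAU -> D; peptide=MVD
pos 9: CGA -> R; peptide=MVDR
pos 12: CUC -> L; peptide=MVDRL
pos 15: GUC -> V; peptide=MVDRLV
pos 18: UAG -> STOP

Answer: MVDRLV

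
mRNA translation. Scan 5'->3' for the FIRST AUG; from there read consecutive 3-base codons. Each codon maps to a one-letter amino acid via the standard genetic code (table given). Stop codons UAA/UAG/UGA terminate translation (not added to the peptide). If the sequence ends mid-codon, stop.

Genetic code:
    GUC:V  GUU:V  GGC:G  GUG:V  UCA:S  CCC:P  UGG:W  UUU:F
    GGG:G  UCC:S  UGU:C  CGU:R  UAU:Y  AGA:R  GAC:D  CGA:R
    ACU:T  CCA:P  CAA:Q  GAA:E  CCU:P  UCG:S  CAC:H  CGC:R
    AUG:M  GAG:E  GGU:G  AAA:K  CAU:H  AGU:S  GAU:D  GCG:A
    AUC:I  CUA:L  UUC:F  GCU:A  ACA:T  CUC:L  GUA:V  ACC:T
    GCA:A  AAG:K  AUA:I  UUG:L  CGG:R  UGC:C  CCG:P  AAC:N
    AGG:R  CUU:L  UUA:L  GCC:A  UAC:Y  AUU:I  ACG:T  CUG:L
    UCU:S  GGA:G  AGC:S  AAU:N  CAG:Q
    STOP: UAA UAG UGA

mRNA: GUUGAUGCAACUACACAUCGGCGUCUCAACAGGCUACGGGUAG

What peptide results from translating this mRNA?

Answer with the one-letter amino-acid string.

start AUG at pos 4
pos 4: AUG -> M; peptide=M
pos 7: CAA -> Q; peptide=MQ
pos 10: CUA -> L; peptide=MQL
pos 13: CAC -> H; peptide=MQLH
pos 16: AUC -> I; peptide=MQLHI
pos 19: GGC -> G; peptide=MQLHIG
pos 22: GUC -> V; peptide=MQLHIGV
pos 25: UCA -> S; peptide=MQLHIGVS
pos 28: ACA -> T; peptide=MQLHIGVST
pos 31: GGC -> G; peptide=MQLHIGVSTG
pos 34: UAC -> Y; peptide=MQLHIGVSTGY
pos 37: GGG -> G; peptide=MQLHIGVSTGYG
pos 40: UAG -> STOP

Answer: MQLHIGVSTGYG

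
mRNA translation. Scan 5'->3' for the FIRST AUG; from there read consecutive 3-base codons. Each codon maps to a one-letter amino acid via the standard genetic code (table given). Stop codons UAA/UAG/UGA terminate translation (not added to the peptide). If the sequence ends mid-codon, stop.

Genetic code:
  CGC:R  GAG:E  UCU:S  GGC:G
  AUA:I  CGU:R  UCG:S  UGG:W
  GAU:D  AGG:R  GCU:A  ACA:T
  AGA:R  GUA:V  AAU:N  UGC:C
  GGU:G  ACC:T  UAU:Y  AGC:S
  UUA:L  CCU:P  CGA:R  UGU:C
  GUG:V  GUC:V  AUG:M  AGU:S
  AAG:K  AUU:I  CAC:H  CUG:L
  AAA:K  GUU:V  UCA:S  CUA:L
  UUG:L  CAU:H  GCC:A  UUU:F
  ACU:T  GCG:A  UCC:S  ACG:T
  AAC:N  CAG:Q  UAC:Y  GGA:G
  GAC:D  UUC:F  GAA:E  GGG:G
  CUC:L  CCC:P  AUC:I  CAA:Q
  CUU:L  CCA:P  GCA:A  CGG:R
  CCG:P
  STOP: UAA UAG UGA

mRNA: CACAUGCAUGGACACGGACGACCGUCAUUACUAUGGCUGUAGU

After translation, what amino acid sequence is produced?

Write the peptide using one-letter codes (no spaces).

Answer: MHGHGRPSLLWL

Derivation:
start AUG at pos 3
pos 3: AUG -> M; peptide=M
pos 6: CAU -> H; peptide=MH
pos 9: GGA -> G; peptide=MHG
pos 12: CAC -> H; peptide=MHGH
pos 15: GGA -> G; peptide=MHGHG
pos 18: CGA -> R; peptide=MHGHGR
pos 21: CCG -> P; peptide=MHGHGRP
pos 24: UCA -> S; peptide=MHGHGRPS
pos 27: UUA -> L; peptide=MHGHGRPSL
pos 30: CUA -> L; peptide=MHGHGRPSLL
pos 33: UGG -> W; peptide=MHGHGRPSLLW
pos 36: CUG -> L; peptide=MHGHGRPSLLWL
pos 39: UAG -> STOP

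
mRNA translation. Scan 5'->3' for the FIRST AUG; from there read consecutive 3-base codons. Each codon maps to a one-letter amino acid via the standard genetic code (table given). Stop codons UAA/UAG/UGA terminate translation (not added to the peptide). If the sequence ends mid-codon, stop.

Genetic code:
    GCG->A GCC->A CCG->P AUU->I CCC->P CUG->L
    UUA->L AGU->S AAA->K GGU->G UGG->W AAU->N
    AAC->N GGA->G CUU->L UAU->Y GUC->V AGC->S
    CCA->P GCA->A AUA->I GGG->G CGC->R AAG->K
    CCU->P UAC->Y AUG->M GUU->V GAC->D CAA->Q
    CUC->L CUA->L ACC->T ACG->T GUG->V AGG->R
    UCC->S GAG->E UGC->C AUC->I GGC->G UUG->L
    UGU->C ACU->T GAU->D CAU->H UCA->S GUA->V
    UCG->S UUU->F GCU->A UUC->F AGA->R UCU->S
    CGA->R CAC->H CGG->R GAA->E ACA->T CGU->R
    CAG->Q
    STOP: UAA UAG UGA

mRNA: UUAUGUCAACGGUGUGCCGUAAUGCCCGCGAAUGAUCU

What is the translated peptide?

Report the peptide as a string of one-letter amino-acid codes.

start AUG at pos 2
pos 2: AUG -> M; peptide=M
pos 5: UCA -> S; peptide=MS
pos 8: ACG -> T; peptide=MST
pos 11: GUG -> V; peptide=MSTV
pos 14: UGC -> C; peptide=MSTVC
pos 17: CGU -> R; peptide=MSTVCR
pos 20: AAU -> N; peptide=MSTVCRN
pos 23: GCC -> A; peptide=MSTVCRNA
pos 26: CGC -> R; peptide=MSTVCRNAR
pos 29: GAA -> E; peptide=MSTVCRNARE
pos 32: UGA -> STOP

Answer: MSTVCRNARE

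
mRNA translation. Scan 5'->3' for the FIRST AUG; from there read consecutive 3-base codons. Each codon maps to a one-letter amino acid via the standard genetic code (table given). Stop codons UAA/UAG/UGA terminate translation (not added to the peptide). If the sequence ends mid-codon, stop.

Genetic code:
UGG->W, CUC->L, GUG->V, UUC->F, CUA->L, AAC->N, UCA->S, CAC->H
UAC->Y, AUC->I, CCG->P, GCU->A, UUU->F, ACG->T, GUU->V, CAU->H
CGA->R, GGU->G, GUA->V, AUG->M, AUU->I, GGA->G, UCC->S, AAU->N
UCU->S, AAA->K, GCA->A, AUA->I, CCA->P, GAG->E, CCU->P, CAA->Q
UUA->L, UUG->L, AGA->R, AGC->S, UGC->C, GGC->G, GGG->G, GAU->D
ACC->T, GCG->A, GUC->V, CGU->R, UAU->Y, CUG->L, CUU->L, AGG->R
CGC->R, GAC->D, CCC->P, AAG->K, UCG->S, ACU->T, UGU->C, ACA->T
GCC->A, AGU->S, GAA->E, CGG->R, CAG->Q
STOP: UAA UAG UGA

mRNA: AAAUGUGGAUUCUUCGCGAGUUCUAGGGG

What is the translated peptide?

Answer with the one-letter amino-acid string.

Answer: MWILREF

Derivation:
start AUG at pos 2
pos 2: AUG -> M; peptide=M
pos 5: UGG -> W; peptide=MW
pos 8: AUU -> I; peptide=MWI
pos 11: CUU -> L; peptide=MWIL
pos 14: CGC -> R; peptide=MWILR
pos 17: GAG -> E; peptide=MWILRE
pos 20: UUC -> F; peptide=MWILREF
pos 23: UAG -> STOP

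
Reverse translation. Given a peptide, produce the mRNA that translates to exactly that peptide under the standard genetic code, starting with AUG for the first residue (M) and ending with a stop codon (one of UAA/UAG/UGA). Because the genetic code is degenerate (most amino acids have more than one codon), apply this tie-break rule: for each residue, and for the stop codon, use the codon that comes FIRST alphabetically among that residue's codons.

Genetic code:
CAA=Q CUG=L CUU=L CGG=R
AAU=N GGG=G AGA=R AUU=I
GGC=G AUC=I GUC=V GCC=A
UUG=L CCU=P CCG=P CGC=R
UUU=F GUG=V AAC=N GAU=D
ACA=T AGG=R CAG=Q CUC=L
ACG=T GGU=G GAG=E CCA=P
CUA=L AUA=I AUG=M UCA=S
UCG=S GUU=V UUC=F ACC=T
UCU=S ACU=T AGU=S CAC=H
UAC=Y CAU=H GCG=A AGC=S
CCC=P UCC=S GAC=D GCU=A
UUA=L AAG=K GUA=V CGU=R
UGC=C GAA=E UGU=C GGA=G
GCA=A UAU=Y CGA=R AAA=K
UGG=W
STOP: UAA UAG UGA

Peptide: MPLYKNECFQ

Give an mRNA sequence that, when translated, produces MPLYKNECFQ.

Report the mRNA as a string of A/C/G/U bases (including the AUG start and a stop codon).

Answer: mRNA: AUGCCACUAUACAAAAACGAAUGCUUCCAAUAA

Derivation:
residue 1: M -> AUG (start codon)
residue 2: P codons sorted = CCA,CCC,CCG,CCU -> pick first = CCA
residue 3: L codons sorted = CUA,CUC,CUG,CUU,UUA,UUG -> pick first = CUA
residue 4: Y codons sorted = UAC,UAU -> pick first = UAC
residue 5: K codons sorted = AAA,AAG -> pick first = AAA
residue 6: N codons sorted = AAC,AAU -> pick first = AAC
residue 7: E codons sorted = GAA,GAG -> pick first = GAA
residue 8: C codons sorted = UGC,UGU -> pick first = UGC
residue 9: F codons sorted = UUC,UUU -> pick first = UUC
residue 10: Q codons sorted = CAA,CAG -> pick first = CAA
terminator: stop codons sorted = UAA,UAG,UGA -> pick first = UAA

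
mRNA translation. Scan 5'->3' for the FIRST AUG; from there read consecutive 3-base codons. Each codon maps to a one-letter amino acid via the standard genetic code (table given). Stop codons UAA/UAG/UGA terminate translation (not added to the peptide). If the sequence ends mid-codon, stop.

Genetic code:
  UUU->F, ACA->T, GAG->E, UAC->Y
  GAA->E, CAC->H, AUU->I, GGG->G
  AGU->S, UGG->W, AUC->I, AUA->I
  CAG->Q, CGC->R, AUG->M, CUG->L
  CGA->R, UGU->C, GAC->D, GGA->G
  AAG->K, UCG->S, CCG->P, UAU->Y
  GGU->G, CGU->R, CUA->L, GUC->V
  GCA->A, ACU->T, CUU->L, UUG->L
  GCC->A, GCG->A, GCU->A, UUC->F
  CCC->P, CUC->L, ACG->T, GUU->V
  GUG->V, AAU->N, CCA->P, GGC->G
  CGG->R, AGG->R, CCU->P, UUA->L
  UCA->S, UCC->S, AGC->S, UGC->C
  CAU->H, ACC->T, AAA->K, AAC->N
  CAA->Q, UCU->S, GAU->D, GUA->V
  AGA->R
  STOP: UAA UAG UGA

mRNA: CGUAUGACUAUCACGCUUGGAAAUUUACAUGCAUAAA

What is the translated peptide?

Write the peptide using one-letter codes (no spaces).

Answer: MTITLGNLHA

Derivation:
start AUG at pos 3
pos 3: AUG -> M; peptide=M
pos 6: ACU -> T; peptide=MT
pos 9: AUC -> I; peptide=MTI
pos 12: ACG -> T; peptide=MTIT
pos 15: CUU -> L; peptide=MTITL
pos 18: GGA -> G; peptide=MTITLG
pos 21: AAU -> N; peptide=MTITLGN
pos 24: UUA -> L; peptide=MTITLGNL
pos 27: CAU -> H; peptide=MTITLGNLH
pos 30: GCA -> A; peptide=MTITLGNLHA
pos 33: UAA -> STOP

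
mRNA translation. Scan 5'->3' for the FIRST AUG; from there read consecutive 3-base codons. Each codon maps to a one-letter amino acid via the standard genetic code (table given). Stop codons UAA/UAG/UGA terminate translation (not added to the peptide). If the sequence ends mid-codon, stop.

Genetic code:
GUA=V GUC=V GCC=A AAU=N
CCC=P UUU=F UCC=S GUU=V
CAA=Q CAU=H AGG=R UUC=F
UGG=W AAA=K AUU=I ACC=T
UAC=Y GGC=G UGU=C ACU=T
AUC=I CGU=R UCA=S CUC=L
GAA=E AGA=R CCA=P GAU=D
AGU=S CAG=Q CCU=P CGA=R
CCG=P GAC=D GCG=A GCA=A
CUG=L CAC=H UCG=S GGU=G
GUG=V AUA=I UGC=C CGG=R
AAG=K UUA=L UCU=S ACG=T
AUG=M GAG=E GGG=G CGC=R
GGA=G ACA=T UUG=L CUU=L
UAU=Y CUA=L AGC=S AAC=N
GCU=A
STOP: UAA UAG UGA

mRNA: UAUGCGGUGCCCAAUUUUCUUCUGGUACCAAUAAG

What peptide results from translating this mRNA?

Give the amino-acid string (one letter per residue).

start AUG at pos 1
pos 1: AUG -> M; peptide=M
pos 4: CGG -> R; peptide=MR
pos 7: UGC -> C; peptide=MRC
pos 10: CCA -> P; peptide=MRCP
pos 13: AUU -> I; peptide=MRCPI
pos 16: UUC -> F; peptide=MRCPIF
pos 19: UUC -> F; peptide=MRCPIFF
pos 22: UGG -> W; peptide=MRCPIFFW
pos 25: UAC -> Y; peptide=MRCPIFFWY
pos 28: CAA -> Q; peptide=MRCPIFFWYQ
pos 31: UAA -> STOP

Answer: MRCPIFFWYQ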